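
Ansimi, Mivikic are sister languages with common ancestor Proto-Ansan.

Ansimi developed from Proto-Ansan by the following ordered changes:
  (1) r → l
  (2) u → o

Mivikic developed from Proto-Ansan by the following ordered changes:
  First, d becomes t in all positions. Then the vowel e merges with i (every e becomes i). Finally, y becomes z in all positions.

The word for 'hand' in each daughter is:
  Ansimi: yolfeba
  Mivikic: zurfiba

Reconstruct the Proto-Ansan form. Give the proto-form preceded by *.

*yurfeba

Position 3: Ansimi has l, Mivikic has r. Mivikic preserves r here (none of its changes turn any other segment into r), so the proto-segment is *r.
Position 1: Ansimi has y, Mivikic has z. Ansimi preserves y here (none of its changes turn any other segment into y), so the proto-segment is *y.
Position 2: Ansimi has o, Mivikic has u. Mivikic preserves u here (none of its changes turn any other segment into u), so the proto-segment is *u.
This points to *yurfeba. Verify forward in each daughter:
Ansimi: start from *yurfeba.
  rule 1 (unconditioned shift): yurfeba → yulfeba
  rule 2 (vowel merger): yulfeba → yolfeba
  ⇒ Ansimi yolfeba
Mivikic: *yurfeba > yurfiba > zurfiba  (by vowel merger, unconditioned shift)
Only *yurfeba yields all of Ansimi yolfeba, Mivikic zurfiba.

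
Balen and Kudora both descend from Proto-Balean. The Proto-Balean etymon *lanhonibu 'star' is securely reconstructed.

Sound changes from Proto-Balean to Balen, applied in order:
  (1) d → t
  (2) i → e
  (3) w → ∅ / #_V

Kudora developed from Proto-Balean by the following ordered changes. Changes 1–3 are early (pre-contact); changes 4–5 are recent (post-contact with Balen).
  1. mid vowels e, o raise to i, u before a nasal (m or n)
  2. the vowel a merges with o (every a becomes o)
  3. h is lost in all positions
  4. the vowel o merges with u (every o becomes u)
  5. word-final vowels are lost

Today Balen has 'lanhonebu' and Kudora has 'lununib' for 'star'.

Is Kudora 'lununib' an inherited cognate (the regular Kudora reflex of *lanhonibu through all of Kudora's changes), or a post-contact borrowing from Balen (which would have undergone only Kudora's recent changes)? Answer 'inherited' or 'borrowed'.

inherited

If inherited, *lanhonibu would pass through all of Kudora's changes:
Kudora: start from *lanhonibu.
  rule 1 (pre-nasal raising): lanhonibu → lanhunibu
  rule 2 (vowel merger): lanhunibu → lonhunibu
  rule 3 (h-loss): lonhunibu → lonunibu
  rule 4 (vowel merger): lonunibu → lununibu
  rule 5 (apocope): lununibu → lununib
  ⇒ Kudora lununib
If borrowed from Balen 'lanhonebu' after the early changes, it would undergo only the recent ones:
  rule 4 (vowel merger): lanhonebu → lanhunebu
  rule 5 (apocope): lanhunebu → lanhuneb
  ⇒ as a loan: lanhuneb
Kudora 'lununib' matches the inherited outcome exactly, so it is an inherited cognate, not a loan.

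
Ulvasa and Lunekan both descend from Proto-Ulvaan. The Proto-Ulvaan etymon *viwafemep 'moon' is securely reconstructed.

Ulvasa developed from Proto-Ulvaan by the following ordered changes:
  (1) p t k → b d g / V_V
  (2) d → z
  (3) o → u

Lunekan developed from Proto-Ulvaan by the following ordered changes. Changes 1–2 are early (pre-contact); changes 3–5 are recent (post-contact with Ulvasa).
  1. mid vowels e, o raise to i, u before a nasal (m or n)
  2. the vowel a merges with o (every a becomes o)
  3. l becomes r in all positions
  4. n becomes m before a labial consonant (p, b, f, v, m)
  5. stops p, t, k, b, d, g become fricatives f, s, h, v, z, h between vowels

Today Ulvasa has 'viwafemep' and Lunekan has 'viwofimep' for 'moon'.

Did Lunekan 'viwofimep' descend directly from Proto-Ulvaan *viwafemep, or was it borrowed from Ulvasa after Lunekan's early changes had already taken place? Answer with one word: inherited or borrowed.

If inherited, *viwafemep would pass through all of Lunekan's changes:
Lunekan: *viwafemep
  viwafemep → viwafimep   [pre-nasal raising]
  viwafimep → viwofimep   [vowel merger]
  viwofimep (rule 3 does not apply)
  viwofimep (rule 4 does not apply)
  viwofimep (rule 5 does not apply)
  giving Lunekan viwofimep.
If borrowed from Ulvasa 'viwafemep' after the early changes, it would undergo only the recent ones:
  rule 3 (unconditioned shift): no change (viwafemep)
  rule 4 (nasal place assimilation): no change (viwafemep)
  rule 5 (intervocalic lenition): no change (viwafemep)
  ⇒ as a loan: viwafemep
Lunekan 'viwofimep' matches the inherited outcome exactly, so it is an inherited cognate, not a loan.

inherited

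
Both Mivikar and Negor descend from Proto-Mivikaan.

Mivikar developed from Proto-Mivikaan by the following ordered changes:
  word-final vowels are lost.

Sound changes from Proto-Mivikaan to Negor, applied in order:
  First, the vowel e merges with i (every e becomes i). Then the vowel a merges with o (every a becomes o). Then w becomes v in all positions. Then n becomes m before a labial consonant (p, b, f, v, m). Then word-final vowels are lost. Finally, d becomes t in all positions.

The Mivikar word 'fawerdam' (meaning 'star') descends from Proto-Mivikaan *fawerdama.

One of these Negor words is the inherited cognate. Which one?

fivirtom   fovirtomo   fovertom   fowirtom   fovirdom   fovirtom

Negor: *fawerdama
  fawerdama → fawirdama   [vowel merger]
  fawirdama → fowirdomo   [vowel merger]
  fowirdomo → fovirdomo   [unconditioned shift]
  fovirdomo (rule 4 does not apply)
  fovirdomo → fovirdom   [apocope]
  fovirdom → fovirtom   [unconditioned shift]
  giving Negor fovirtom.
The other candidates each miss or misapply at least one Negor change.

fovirtom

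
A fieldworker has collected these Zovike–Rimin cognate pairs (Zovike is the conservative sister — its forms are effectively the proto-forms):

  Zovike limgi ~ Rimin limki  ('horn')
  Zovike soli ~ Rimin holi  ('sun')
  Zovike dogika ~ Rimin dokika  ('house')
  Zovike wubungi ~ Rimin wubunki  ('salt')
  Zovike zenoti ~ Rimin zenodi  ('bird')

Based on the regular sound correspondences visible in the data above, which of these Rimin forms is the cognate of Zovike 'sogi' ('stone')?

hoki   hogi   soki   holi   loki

soli ~ holi — Zovike s corresponds to Rimin h word-initially before a back vowel.
dogika ~ dokika — Zovike g corresponds to Rimin k between vowels (before a front vowel).
Applying these to Zovike 'sogi':
  sogi → hogi   (s→h word-initially before a back vowel)
  hogi → hoki   (g→k between vowels (before a front vowel))
So the Rimin cognate is 'hoki'.

hoki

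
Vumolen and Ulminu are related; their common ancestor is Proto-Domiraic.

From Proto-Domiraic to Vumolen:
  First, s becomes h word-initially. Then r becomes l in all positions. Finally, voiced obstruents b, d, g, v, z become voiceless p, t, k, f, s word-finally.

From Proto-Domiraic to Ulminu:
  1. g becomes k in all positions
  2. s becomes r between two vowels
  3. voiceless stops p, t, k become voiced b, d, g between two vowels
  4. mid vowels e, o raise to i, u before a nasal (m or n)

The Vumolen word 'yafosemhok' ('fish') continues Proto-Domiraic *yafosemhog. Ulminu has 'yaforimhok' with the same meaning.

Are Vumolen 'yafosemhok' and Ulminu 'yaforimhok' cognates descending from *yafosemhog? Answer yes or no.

yes

Derive the expected Ulminu reflex of *yafosemhog:
Ulminu: *yafosemhog
  yafosemhog → yafosemhok   [unconditioned shift]
  yafosemhok → yaforemhok   [rhotacism]
  yaforemhok (rule 3 does not apply)
  yaforemhok → yaforimhok   [pre-nasal raising]
  giving Ulminu yaforimhok.
Ulminu 'yaforimhok' matches the regular reflex exactly, so the pair is cognate.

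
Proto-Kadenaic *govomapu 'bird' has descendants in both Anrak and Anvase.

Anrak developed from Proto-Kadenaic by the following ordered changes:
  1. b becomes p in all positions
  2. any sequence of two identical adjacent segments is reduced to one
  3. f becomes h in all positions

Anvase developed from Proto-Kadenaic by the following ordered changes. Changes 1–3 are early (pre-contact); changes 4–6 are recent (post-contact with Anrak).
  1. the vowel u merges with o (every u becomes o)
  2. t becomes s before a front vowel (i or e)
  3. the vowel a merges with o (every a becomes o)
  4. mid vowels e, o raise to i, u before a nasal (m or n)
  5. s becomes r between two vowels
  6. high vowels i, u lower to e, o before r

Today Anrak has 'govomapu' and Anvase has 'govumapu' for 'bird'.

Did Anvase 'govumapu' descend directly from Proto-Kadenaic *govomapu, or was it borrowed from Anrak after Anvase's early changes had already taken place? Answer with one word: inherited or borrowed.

borrowed

If inherited, *govomapu would pass through all of Anvase's changes:
Anvase: start from *govomapu.
  rule 1 (vowel merger): govomapu → govomapo
  rule 2: no change — govomapo
  rule 3 (vowel merger): govomapo → govomopo
  rule 4 (pre-nasal raising): govomopo → govumopo
  rule 5: no change — govumopo
  rule 6: no change — govumopo
  ⇒ Anvase govumopo
If borrowed from Anrak 'govomapu' after the early changes, it would undergo only the recent ones:
  rule 4 (pre-nasal raising): govomapu → govumapu
  rule 5 (rhotacism): no change (govumapu)
  rule 6 (pre-rhotic lowering): no change (govumapu)
  ⇒ as a loan: govumapu
Anvase 'govumapu' matches the loan outcome 'govumapu', not the inherited 'govumopo' — it skipped the early Anvase changes, so it was borrowed from Anrak.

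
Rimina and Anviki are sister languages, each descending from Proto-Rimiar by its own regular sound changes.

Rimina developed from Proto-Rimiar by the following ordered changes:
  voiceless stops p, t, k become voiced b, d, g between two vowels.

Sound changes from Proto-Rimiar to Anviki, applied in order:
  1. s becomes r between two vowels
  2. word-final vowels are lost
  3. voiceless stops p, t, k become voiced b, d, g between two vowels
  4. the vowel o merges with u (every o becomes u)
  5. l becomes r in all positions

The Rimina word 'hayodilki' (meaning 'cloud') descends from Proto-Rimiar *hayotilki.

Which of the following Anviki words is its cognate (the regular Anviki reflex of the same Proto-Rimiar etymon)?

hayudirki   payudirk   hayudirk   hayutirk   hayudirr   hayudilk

hayudirk

Anviki: *hayotilki > hayotilk > hayodilk > hayudilk > hayudirk  (by apocope, intervocalic voicing, vowel merger, unconditioned shift)
Among the options, 'hayudirk' alone shows every Anviki change applied in order.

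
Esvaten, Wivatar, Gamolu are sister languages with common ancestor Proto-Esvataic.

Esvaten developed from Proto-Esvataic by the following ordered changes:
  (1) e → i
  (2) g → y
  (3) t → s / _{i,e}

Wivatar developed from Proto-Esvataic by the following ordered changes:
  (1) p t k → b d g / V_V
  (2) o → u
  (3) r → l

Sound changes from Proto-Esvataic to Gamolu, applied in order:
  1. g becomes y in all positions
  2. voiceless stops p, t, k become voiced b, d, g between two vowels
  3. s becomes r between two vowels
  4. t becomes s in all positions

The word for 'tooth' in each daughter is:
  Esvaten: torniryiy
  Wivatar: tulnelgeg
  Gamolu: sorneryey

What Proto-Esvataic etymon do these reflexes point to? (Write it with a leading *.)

*tornergeg

Position 5: Esvaten has i, Wivatar has e, Gamolu has e. Wivatar preserves e here (none of its changes turn any other segment into e), so the proto-segment is *e.
Position 7: Esvaten has y, Wivatar has g, Gamolu has y. Taking the neighbouring segments as reconstructed: Esvaten y could go back to *g or *y; Wivatar g can only go back to *g; Gamolu y could go back to *g or *y — the one source consistent with every daughter is *g.
Position 1: Esvaten has t, Wivatar has t, Gamolu has s. Esvaten preserves t here (none of its changes turn any other segment into t), so the proto-segment is *t.
Verify the candidate proto-form against each daughter:
Esvaten: start from *tornergeg.
  rule 1 (vowel merger): tornergeg → tornirgig
  rule 2 (unconditioned shift): tornirgig → torniryiy
  rule 3: no change — torniryiy
  ⇒ Esvaten torniryiy
Wivatar: *tornergeg > turnergeg > tulnelgeg  (by vowel merger, unconditioned shift)
Gamolu: start from *tornergeg.
  rule 1 (unconditioned shift): tornergeg → torneryey
  rule 2: no change — torneryey
  rule 3: no change — torneryey
  rule 4 (unconditioned shift): torneryey → sorneryey
  ⇒ Gamolu sorneryey
*tornergeg is the unique common source.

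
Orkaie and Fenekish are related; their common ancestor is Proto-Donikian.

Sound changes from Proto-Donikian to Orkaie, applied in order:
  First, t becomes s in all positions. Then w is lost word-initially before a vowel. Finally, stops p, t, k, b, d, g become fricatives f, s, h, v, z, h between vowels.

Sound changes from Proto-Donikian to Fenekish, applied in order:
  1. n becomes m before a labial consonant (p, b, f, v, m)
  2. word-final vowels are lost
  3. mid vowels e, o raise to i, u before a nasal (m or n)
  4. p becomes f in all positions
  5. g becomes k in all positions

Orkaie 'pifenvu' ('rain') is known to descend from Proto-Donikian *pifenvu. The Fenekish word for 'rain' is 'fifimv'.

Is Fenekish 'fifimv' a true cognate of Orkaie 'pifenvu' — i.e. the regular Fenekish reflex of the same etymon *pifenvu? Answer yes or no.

yes

Derive the expected Fenekish reflex of *pifenvu:
Fenekish: *pifenvu
  pifenvu → pifemvu   [nasal place assimilation]
  pifemvu → pifemv   [apocope]
  pifemv → pifimv   [pre-nasal raising]
  pifimv → fifimv   [unconditioned shift]
  fifimv (rule 5 does not apply)
  giving Fenekish fifimv.
Fenekish 'fifimv' matches the regular reflex exactly, so the pair is cognate.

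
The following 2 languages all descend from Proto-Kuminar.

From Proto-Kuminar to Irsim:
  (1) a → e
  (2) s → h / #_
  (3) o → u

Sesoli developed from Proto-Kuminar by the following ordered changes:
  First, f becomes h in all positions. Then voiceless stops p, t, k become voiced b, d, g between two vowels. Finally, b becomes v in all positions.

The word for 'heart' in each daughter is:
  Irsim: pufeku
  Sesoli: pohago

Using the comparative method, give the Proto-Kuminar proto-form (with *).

Position 5: Irsim has k, Sesoli has g. Irsim preserves k here (none of its changes turn any other segment into k), so the proto-segment is *k.
Position 6: Irsim has u, Sesoli has o. Sesoli preserves o here (none of its changes turn any other segment into o), so the proto-segment is *o.
Position 3: Irsim has f, Sesoli has h. Irsim preserves f here (none of its changes turn any other segment into f), so the proto-segment is *f.
Continuing position by position gives *pofako; check it forward:
Irsim: *pofako
  pofako → pofeko   [vowel merger]
  pofeko (rule 2 does not apply)
  pofeko → pufeku   [vowel merger]
  giving Irsim pufeku.
Sesoli: *pofako
  pofako → pohako   [unconditioned shift]
  pohako → pohago   [intervocalic voicing]
  pohago (rule 3 does not apply)
  giving Sesoli pohago.
No other proto-form is consistent with every reflex, so the reconstruction is *pofako.

*pofako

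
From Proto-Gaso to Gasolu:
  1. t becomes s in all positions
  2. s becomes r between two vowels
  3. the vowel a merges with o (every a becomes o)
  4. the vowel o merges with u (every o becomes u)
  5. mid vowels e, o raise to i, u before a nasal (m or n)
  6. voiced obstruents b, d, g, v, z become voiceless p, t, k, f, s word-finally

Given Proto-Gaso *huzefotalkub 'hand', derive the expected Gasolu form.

huzefurulkup

Gasolu: *huzefotalkub > huzefosalkub > huzeforalkub > huzeforolkub > huzefurulkub > huzefurulkup  (by unconditioned shift, rhotacism, vowel merger, vowel merger, final devoicing)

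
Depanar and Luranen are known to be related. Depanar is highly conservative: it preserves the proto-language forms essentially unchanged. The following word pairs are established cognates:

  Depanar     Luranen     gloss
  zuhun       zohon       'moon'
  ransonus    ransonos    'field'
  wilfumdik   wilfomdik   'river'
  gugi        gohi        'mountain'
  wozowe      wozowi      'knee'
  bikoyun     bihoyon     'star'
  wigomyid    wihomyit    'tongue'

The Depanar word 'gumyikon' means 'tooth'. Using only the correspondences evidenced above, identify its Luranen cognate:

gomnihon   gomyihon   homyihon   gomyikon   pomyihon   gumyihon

wilfumdik ~ wilfomdik — Depanar u corresponds to Luranen o after a consonant, before a nasal.
bikoyun ~ bihoyon — Depanar k corresponds to Luranen h between vowels (before a back vowel).
Applying these to Depanar 'gumyikon':
  gumyikon → gomyikon   (u→o after a consonant, before a nasal)
  gomyikon → gomyihon   (k→h between vowels (before a back vowel))
So the Luranen cognate is 'gomyihon'.

gomyihon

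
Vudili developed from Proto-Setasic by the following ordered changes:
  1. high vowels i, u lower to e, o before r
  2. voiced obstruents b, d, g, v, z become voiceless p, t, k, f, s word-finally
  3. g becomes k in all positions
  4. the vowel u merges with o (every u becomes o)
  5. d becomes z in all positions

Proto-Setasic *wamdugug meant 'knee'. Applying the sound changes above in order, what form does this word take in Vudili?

Vudili: start from *wamdugug.
  rule 1: no change — wamdugug
  rule 2 (final devoicing): wamdugug → wamduguk
  rule 3 (unconditioned shift): wamduguk → wamdukuk
  rule 4 (vowel merger): wamdukuk → wamdokok
  rule 5 (unconditioned shift): wamdokok → wamzokok
  ⇒ Vudili wamzokok

wamzokok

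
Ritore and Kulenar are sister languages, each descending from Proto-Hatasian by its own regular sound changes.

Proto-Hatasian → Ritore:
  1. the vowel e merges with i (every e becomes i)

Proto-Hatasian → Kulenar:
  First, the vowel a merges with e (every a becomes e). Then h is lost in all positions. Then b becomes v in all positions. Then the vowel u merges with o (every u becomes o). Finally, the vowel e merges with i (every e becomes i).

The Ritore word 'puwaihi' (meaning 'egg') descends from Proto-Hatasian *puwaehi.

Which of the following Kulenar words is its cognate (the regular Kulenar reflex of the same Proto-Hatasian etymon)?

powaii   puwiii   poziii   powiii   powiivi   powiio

powiii

Kulenar: *puwaehi
  puwaehi → puweehi   [vowel merger]
  puweehi → puweei   [h-loss]
  puweei (rule 3 does not apply)
  puweei → poweei   [vowel merger]
  poweei → powiii   [vowel merger]
  giving Kulenar powiii.
Among the options, 'powiii' alone shows every Kulenar change applied in order.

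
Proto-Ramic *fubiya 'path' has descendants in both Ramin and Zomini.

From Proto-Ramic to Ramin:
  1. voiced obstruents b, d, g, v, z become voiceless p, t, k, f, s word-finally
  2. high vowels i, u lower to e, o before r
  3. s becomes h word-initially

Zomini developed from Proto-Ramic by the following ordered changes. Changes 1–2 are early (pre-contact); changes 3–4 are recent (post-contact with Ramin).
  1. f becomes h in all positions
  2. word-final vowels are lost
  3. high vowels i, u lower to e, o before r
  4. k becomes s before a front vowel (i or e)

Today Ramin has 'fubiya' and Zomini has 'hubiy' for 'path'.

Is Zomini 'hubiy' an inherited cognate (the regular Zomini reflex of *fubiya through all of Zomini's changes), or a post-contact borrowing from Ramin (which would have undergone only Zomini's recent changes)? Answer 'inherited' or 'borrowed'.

inherited

If inherited, *fubiya would pass through all of Zomini's changes:
Zomini: *fubiya
  fubiya → hubiya   [unconditioned shift]
  hubiya → hubiy   [apocope]
  hubiy (rule 3 does not apply)
  hubiy (rule 4 does not apply)
  giving Zomini hubiy.
If borrowed from Ramin 'fubiya' after the early changes, it would undergo only the recent ones:
  rule 3 (pre-rhotic lowering): no change (fubiya)
  rule 4 (palatalisation): no change (fubiya)
  ⇒ as a loan: fubiya
Zomini 'hubiy' matches the inherited outcome exactly, so it is an inherited cognate, not a loan.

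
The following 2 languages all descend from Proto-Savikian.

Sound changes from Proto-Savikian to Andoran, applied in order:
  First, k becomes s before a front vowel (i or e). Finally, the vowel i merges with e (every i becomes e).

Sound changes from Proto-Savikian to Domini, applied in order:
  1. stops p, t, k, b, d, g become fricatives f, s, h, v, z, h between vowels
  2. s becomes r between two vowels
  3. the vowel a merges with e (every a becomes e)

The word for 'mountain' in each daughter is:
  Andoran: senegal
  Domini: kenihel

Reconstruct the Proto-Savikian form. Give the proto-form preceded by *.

Position 5: Andoran has g, Domini has h. Andoran preserves g here (none of its changes turn any other segment into g), so the proto-segment is *g.
Position 1: Andoran has s, Domini has k. Domini preserves k here (none of its changes turn any other segment into k), so the proto-segment is *k.
Position 4: Andoran has e, Domini has i. Domini preserves i here (none of its changes turn any other segment into i), so the proto-segment is *i.
Verify the candidate proto-form against each daughter:
Andoran: *kenigal > senigal > senegal  (by palatalisation, vowel merger)
Domini: *kenigal
  kenigal → kenihal   [intervocalic lenition]
  kenihal (rule 2 does not apply)
  kenihal → kenihel   [vowel merger]
  giving Domini kenihel.
No other proto-form is consistent with every reflex, so the reconstruction is *kenigal.

*kenigal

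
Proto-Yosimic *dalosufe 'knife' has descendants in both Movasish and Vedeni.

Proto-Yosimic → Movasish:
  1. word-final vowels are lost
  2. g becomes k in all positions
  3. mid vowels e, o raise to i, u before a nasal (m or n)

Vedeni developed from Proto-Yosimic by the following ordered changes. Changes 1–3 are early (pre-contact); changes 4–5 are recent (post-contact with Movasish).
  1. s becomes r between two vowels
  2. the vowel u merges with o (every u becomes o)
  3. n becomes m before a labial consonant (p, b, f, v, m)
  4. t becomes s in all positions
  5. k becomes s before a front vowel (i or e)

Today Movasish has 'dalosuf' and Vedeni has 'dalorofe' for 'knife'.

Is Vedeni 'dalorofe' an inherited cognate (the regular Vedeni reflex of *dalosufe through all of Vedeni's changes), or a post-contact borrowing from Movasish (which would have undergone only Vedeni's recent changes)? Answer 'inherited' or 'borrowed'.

inherited

If inherited, *dalosufe would pass through all of Vedeni's changes:
Vedeni: *dalosufe > dalorufe > dalorofe  (by rhotacism, vowel merger)
If borrowed from Movasish 'dalosuf' after the early changes, it would undergo only the recent ones:
  rule 4 (unconditioned shift): no change (dalosuf)
  rule 5 (palatalisation): no change (dalosuf)
  ⇒ as a loan: dalosuf
Vedeni 'dalorofe' matches the inherited outcome exactly, so it is an inherited cognate, not a loan.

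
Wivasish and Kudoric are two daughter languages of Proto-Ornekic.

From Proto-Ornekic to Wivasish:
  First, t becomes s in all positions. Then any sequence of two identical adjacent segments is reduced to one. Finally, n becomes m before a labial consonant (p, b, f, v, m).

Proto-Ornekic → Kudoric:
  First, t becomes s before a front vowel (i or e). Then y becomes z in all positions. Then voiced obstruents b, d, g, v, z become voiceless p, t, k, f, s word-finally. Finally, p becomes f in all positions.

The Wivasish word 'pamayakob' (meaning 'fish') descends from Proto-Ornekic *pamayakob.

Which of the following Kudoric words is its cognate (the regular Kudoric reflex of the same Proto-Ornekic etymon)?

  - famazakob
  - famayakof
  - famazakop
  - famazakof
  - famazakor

famazakof

Kudoric: start from *pamayakob.
  rule 1: no change — pamayakob
  rule 2 (unconditioned shift): pamayakob → pamazakob
  rule 3 (final devoicing): pamazakob → pamazakop
  rule 4 (unconditioned shift): pamazakop → famazakof
  ⇒ Kudoric famazakof
Among the options, 'famazakof' alone shows every Kudoric change applied in order.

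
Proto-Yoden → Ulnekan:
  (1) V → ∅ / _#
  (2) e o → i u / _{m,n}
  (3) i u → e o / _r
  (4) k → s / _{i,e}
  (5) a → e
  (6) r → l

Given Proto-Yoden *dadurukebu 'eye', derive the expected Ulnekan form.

dedoluseb

Ulnekan: *dadurukebu
  dadurukebu → dadurukeb   [apocope]
  dadurukeb (rule 2 does not apply)
  dadurukeb → dadorukeb   [pre-rhotic lowering]
  dadorukeb → dadoruseb   [palatalisation]
  dadoruseb → dedoruseb   [vowel merger]
  dedoruseb → dedoluseb   [unconditioned shift]
  giving Ulnekan dedoluseb.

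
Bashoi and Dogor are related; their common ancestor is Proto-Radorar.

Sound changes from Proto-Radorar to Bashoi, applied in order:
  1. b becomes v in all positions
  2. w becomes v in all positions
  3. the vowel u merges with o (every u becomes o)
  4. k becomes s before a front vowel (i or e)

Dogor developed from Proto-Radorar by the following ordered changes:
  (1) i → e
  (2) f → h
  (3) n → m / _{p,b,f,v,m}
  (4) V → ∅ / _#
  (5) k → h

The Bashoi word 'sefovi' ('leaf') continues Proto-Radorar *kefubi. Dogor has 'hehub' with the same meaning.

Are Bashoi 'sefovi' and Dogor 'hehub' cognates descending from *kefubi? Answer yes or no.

Derive the expected Dogor reflex of *kefubi:
Dogor: start from *kefubi.
  rule 1 (vowel merger): kefubi → kefube
  rule 2 (unconditioned shift): kefube → kehube
  rule 3: no change — kehube
  rule 4 (apocope): kehube → kehub
  rule 5 (unconditioned shift): kehub → hehub
  ⇒ Dogor hehub
Dogor 'hehub' matches the regular reflex exactly, so the pair is cognate.

yes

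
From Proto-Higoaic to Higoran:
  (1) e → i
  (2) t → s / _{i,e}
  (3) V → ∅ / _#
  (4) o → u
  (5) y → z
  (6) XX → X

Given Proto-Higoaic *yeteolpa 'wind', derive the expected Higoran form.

Higoran: start from *yeteolpa.
  rule 1 (vowel merger): yeteolpa → yitiolpa
  rule 2 (palatalisation): yitiolpa → yisiolpa
  rule 3 (apocope): yisiolpa → yisiolp
  rule 4 (vowel merger): yisiolp → yisiulp
  rule 5 (unconditioned shift): yisiulp → zisiulp
  rule 6: no change — zisiulp
  ⇒ Higoran zisiulp

zisiulp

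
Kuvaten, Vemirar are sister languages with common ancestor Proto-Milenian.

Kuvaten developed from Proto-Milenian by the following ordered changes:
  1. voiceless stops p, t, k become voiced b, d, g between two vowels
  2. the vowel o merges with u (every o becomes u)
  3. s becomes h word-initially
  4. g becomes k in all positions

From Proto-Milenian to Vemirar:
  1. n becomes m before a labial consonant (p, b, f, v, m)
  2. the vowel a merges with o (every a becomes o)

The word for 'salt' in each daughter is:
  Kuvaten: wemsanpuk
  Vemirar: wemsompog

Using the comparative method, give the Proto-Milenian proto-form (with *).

Position 9: Kuvaten has k, Vemirar has g. Vemirar preserves g here (none of its changes turn any other segment into g), so the proto-segment is *g.
Position 6: Kuvaten has n, Vemirar has m. Kuvaten preserves n here (none of its changes turn any other segment into n), so the proto-segment is *n.
Continuing position by position gives *wemsanpog; check it forward:
Kuvaten: *wemsanpog > wemsanpug > wemsanpuk  (by vowel merger, unconditioned shift)
Vemirar: *wemsanpog
  wemsanpog → wemsampog   [nasal place assimilation]
  wemsampog → wemsompog   [vowel merger]
  giving Vemirar wemsompog.
*wemsanpog is the unique common source.

*wemsanpog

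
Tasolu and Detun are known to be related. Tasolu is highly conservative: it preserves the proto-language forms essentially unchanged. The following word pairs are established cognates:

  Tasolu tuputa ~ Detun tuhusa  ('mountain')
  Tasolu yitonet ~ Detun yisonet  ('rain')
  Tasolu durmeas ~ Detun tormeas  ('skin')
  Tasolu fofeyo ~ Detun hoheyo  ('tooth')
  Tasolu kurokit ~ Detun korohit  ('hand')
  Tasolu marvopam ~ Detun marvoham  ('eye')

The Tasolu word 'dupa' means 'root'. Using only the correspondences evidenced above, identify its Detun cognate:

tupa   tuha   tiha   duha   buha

tuha

durmeas ~ tormeas — Tasolu d corresponds to Detun t word-initially before a back vowel.
marvopam ~ marvoham — Tasolu p corresponds to Detun h between vowels (before a back vowel).
Applying these to Tasolu 'dupa':
  dupa → tupa   (d→t word-initially before a back vowel)
  tupa → tuha   (p→h between vowels (before a back vowel))
So the Detun cognate is 'tuha'.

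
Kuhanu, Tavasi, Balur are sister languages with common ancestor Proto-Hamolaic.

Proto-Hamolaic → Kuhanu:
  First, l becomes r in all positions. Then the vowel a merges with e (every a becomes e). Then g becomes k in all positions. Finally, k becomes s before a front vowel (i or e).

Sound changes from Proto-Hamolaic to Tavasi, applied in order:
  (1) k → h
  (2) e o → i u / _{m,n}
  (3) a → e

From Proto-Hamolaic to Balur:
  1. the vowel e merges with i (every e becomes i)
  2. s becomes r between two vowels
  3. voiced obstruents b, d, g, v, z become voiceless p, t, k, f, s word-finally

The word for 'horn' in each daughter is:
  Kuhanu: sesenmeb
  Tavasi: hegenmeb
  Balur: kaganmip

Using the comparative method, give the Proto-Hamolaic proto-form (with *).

Position 7: Kuhanu has e, Tavasi has e, Balur has i. Taking the neighbouring segments as reconstructed: Kuhanu e could go back to *a or *e; Tavasi e could go back to *a or *e; Balur i could go back to *e or *i — the one source consistent with every daughter is *e.
Position 4: Kuhanu has e, Tavasi has e, Balur has a. Balur preserves a here (none of its changes turn any other segment into a), so the proto-segment is *a.
Position 1: Kuhanu has s, Tavasi has h, Balur has k. Taking the neighbouring segments as reconstructed: Kuhanu s could go back to *k or *g or *s; Tavasi h could go back to *k or *h; Balur k can only go back to *k — the one source consistent with every daughter is *k.
This points to *kaganmeb. Verify forward in each daughter:
Kuhanu: *kaganmeb > kegenmeb > kekenmeb > sesenmeb  (by vowel merger, unconditioned shift, palatalisation)
Tavasi: start from *kaganmeb.
  rule 1 (unconditioned shift): kaganmeb → haganmeb
  rule 2: no change — haganmeb
  rule 3 (vowel merger): haganmeb → hegenmeb
  ⇒ Tavasi hegenmeb
Balur: start from *kaganmeb.
  rule 1 (vowel merger): kaganmeb → kaganmib
  rule 2: no change — kaganmib
  rule 3 (final devoicing): kaganmib → kaganmip
  ⇒ Balur kaganmip
Only *kaganmeb yields all of Kuhanu sesenmeb, Tavasi hegenmeb, Balur kaganmip.

*kaganmeb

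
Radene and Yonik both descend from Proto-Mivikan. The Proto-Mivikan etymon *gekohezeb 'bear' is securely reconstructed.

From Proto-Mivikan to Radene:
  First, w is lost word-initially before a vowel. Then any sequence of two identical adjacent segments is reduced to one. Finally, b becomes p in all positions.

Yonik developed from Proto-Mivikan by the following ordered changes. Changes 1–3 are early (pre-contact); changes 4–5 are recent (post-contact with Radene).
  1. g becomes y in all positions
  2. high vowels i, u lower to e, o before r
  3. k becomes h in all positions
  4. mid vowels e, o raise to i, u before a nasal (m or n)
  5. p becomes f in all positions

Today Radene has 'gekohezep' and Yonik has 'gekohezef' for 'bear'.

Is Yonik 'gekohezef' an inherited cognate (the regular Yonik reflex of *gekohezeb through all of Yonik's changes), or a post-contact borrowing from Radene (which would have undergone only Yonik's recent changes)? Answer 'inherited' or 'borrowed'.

If inherited, *gekohezeb would pass through all of Yonik's changes:
Yonik: *gekohezeb
  gekohezeb → yekohezeb   [unconditioned shift]
  yekohezeb (rule 2 does not apply)
  yekohezeb → yehohezeb   [unconditioned shift]
  yehohezeb (rule 4 does not apply)
  yehohezeb (rule 5 does not apply)
  giving Yonik yehohezeb.
If borrowed from Radene 'gekohezep' after the early changes, it would undergo only the recent ones:
  rule 4 (pre-nasal raising): no change (gekohezep)
  rule 5 (unconditioned shift): gekohezep → gekohezef
  ⇒ as a loan: gekohezef
Yonik 'gekohezef' matches the loan outcome 'gekohezef', not the inherited 'yehohezeb' — it skipped the early Yonik changes, so it was borrowed from Radene.

borrowed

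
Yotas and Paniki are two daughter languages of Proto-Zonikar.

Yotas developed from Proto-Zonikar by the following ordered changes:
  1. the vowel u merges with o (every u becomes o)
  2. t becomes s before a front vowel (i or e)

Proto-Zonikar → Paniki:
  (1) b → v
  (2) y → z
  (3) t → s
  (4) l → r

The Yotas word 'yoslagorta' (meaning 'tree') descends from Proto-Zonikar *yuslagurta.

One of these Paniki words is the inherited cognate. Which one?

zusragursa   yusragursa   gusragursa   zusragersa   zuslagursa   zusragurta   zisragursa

Paniki: *yuslagurta
  yuslagurta (rule 1 does not apply)
  yuslagurta → zuslagurta   [unconditioned shift]
  zuslagurta → zuslagursa   [unconditioned shift]
  zuslagursa → zusragursa   [unconditioned shift]
  giving Paniki zusragursa.
The other candidates each miss or misapply at least one Paniki change.

zusragursa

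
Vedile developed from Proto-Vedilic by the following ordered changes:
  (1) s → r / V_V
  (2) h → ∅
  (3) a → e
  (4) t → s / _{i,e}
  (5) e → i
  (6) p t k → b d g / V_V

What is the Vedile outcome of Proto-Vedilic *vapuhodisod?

Vedile: *vapuhodisod > vapuhodirod > vapuodirod > vepuodirod > vipuodirod > vibuodirod  (by rhotacism, h-loss, vowel merger, vowel merger, intervocalic voicing)

vibuodirod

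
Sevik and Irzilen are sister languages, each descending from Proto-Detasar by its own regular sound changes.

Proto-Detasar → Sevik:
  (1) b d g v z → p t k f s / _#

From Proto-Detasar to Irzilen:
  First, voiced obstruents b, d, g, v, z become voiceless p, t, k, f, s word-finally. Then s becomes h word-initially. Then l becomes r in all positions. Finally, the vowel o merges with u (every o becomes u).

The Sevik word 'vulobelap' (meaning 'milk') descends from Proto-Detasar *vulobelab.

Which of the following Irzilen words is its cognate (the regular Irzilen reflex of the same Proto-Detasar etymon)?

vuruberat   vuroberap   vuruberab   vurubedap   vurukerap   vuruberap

Irzilen: *vulobelab > vulobelap > vuroberap > vuruberap  (by final devoicing, unconditioned shift, vowel merger)
Among the options, 'vuruberap' alone shows every Irzilen change applied in order.

vuruberap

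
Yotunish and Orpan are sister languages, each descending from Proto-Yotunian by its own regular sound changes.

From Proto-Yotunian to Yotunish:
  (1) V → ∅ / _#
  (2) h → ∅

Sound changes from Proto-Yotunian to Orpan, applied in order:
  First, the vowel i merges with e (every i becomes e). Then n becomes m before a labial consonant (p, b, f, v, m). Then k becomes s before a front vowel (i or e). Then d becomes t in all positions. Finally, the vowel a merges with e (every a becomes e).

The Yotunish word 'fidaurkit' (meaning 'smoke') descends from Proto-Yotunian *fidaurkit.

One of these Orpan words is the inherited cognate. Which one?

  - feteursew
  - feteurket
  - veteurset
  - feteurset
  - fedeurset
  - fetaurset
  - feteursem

feteurset

Orpan: *fidaurkit > fedaurket > fedaurset > fetaurset > feteurset  (by vowel merger, palatalisation, unconditioned shift, vowel merger)
The other candidates each miss or misapply at least one Orpan change.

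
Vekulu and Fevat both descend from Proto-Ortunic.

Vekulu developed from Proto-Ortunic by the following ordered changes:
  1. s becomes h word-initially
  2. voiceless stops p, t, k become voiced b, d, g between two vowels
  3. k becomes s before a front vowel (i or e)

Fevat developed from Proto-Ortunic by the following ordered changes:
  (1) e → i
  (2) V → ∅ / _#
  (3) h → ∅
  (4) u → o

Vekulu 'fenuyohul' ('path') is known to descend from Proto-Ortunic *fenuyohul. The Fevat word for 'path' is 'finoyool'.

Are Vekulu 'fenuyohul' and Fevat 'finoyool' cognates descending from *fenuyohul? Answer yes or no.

Derive the expected Fevat reflex of *fenuyohul:
Fevat: *fenuyohul
  fenuyohul → finuyohul   [vowel merger]
  finuyohul (rule 2 does not apply)
  finuyohul → finuyoul   [h-loss]
  finuyoul → finoyool   [vowel merger]
  giving Fevat finoyool.
Fevat 'finoyool' matches the regular reflex exactly, so the pair is cognate.

yes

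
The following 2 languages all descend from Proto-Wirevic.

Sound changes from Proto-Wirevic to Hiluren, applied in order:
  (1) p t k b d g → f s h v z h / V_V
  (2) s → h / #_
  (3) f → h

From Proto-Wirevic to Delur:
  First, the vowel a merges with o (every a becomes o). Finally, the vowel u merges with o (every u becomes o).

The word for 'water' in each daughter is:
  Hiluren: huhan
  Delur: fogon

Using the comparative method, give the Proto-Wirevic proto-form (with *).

*fugan

Position 4: Hiluren has a, Delur has o. Hiluren preserves a here (none of its changes turn any other segment into a), so the proto-segment is *a.
Position 2: Hiluren has u, Delur has o. Hiluren preserves u here (none of its changes turn any other segment into u), so the proto-segment is *u.
Verify the candidate proto-form against each daughter:
Hiluren: *fugan
  fugan → fuhan   [intervocalic lenition]
  fuhan (rule 2 does not apply)
  fuhan → huhan   [unconditioned shift]
  giving Hiluren huhan.
Delur: start from *fugan.
  rule 1 (vowel merger): fugan → fugon
  rule 2 (vowel merger): fugon → fogon
  ⇒ Delur fogon
No other proto-form is consistent with every reflex, so the reconstruction is *fugan.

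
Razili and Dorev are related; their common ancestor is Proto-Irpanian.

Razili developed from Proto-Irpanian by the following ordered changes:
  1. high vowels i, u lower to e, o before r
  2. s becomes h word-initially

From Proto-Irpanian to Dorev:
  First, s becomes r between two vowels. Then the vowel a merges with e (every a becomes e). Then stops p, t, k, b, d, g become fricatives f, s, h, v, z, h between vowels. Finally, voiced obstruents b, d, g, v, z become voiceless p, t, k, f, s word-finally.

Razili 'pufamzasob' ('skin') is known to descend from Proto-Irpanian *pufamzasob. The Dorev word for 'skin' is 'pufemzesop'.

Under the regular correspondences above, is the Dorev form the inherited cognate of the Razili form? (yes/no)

Derive the expected Dorev reflex of *pufamzasob:
Dorev: *pufamzasob
  pufamzasob → pufamzarob   [rhotacism]
  pufamzarob → pufemzerob   [vowel merger]
  pufemzerob (rule 3 does not apply)
  pufemzerob → pufemzerop   [final devoicing]
  giving Dorev pufemzerop.
The regular Dorev reflex would be 'pufemzerop', but the attested form is 'pufemzesop'. The correspondence is irregular, so they are not cognates (the Dorev form has a different source).

no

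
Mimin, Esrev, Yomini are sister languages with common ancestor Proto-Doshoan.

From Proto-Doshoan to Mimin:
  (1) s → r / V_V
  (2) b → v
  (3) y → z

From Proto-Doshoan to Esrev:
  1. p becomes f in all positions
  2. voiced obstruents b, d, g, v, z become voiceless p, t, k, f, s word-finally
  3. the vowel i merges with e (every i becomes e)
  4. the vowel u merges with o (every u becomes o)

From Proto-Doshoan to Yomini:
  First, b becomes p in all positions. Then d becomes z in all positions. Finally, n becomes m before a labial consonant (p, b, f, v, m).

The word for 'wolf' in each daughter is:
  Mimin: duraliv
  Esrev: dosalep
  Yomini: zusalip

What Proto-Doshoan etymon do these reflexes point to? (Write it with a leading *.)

*dusalib

Position 2: Mimin has u, Esrev has o, Yomini has u. Mimin preserves u here (none of its changes turn any other segment into u), so the proto-segment is *u.
Position 1: Mimin has d, Esrev has d, Yomini has z. Mimin preserves d here (none of its changes turn any other segment into d), so the proto-segment is *d.
This points to *dusalib. Verify forward in each daughter:
Mimin: *dusalib
  dusalib → duralib   [rhotacism]
  duralib → duraliv   [unconditioned shift]
  duraliv (rule 3 does not apply)
  giving Mimin duraliv.
Esrev: *dusalib
  dusalib (rule 1 does not apply)
  dusalib → dusalip   [final devoicing]
  dusalip → dusalep   [vowel merger]
  dusalep → dosalep   [vowel merger]
  giving Esrev dosalep.
Yomini: start from *dusalib.
  rule 1 (unconditioned shift): dusalib → dusalip
  rule 2 (unconditioned shift): dusalip → zusalip
  rule 3: no change — zusalip
  ⇒ Yomini zusalip
*dusalib is the unique common source.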